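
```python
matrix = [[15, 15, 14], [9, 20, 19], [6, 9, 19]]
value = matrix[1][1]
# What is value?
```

matrix[1] = [9, 20, 19]. Taking column 1 of that row yields 20.

20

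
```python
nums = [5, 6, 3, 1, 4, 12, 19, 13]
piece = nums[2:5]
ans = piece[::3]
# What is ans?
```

nums has length 8. The slice nums[2:5] selects indices [2, 3, 4] (2->3, 3->1, 4->4), giving [3, 1, 4]. So piece = [3, 1, 4]. piece has length 3. The slice piece[::3] selects indices [0] (0->3), giving [3].

[3]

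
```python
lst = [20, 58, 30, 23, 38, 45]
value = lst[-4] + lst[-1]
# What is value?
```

lst has length 6. Negative index -4 maps to positive index 6 + (-4) = 2. lst[2] = 30.
lst has length 6. Negative index -1 maps to positive index 6 + (-1) = 5. lst[5] = 45.
Sum: 30 + 45 = 75.

75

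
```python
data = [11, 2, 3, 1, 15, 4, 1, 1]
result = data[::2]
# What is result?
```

data has length 8. The slice data[::2] selects indices [0, 2, 4, 6] (0->11, 2->3, 4->15, 6->1), giving [11, 3, 15, 1].

[11, 3, 15, 1]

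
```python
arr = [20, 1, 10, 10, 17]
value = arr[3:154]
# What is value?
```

arr has length 5. The slice arr[3:154] selects indices [3, 4] (3->10, 4->17), giving [10, 17].

[10, 17]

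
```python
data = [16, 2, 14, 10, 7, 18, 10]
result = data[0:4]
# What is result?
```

data has length 7. The slice data[0:4] selects indices [0, 1, 2, 3] (0->16, 1->2, 2->14, 3->10), giving [16, 2, 14, 10].

[16, 2, 14, 10]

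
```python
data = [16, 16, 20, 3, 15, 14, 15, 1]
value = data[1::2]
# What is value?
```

data has length 8. The slice data[1::2] selects indices [1, 3, 5, 7] (1->16, 3->3, 5->14, 7->1), giving [16, 3, 14, 1].

[16, 3, 14, 1]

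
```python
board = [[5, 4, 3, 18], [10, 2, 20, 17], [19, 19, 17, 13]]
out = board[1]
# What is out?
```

board has 3 rows. Row 1 is [10, 2, 20, 17].

[10, 2, 20, 17]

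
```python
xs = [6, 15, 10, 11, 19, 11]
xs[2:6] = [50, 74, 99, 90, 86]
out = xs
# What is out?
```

xs starts as [6, 15, 10, 11, 19, 11] (length 6). The slice xs[2:6] covers indices [2, 3, 4, 5] with values [10, 11, 19, 11]. Replacing that slice with [50, 74, 99, 90, 86] (different length) produces [6, 15, 50, 74, 99, 90, 86].

[6, 15, 50, 74, 99, 90, 86]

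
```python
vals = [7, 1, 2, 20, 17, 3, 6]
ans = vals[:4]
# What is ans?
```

vals has length 7. The slice vals[:4] selects indices [0, 1, 2, 3] (0->7, 1->1, 2->2, 3->20), giving [7, 1, 2, 20].

[7, 1, 2, 20]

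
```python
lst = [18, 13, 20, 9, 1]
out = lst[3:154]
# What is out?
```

lst has length 5. The slice lst[3:154] selects indices [3, 4] (3->9, 4->1), giving [9, 1].

[9, 1]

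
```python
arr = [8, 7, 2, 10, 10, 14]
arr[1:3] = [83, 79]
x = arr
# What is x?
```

arr starts as [8, 7, 2, 10, 10, 14] (length 6). The slice arr[1:3] covers indices [1, 2] with values [7, 2]. Replacing that slice with [83, 79] (same length) produces [8, 83, 79, 10, 10, 14].

[8, 83, 79, 10, 10, 14]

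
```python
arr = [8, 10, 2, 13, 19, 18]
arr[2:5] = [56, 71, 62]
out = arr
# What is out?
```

arr starts as [8, 10, 2, 13, 19, 18] (length 6). The slice arr[2:5] covers indices [2, 3, 4] with values [2, 13, 19]. Replacing that slice with [56, 71, 62] (same length) produces [8, 10, 56, 71, 62, 18].

[8, 10, 56, 71, 62, 18]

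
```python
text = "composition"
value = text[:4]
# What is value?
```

text has length 11. The slice text[:4] selects indices [0, 1, 2, 3] (0->'c', 1->'o', 2->'m', 3->'p'), giving 'comp'.

'comp'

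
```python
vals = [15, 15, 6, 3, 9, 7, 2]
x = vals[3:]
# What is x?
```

vals has length 7. The slice vals[3:] selects indices [3, 4, 5, 6] (3->3, 4->9, 5->7, 6->2), giving [3, 9, 7, 2].

[3, 9, 7, 2]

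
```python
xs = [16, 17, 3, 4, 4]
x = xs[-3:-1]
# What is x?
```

xs has length 5. The slice xs[-3:-1] selects indices [2, 3] (2->3, 3->4), giving [3, 4].

[3, 4]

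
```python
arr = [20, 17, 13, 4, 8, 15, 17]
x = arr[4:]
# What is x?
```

arr has length 7. The slice arr[4:] selects indices [4, 5, 6] (4->8, 5->15, 6->17), giving [8, 15, 17].

[8, 15, 17]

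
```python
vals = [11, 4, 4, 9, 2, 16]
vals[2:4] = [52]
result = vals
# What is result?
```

vals starts as [11, 4, 4, 9, 2, 16] (length 6). The slice vals[2:4] covers indices [2, 3] with values [4, 9]. Replacing that slice with [52] (different length) produces [11, 4, 52, 2, 16].

[11, 4, 52, 2, 16]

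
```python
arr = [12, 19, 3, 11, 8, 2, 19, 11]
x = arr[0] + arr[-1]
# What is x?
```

arr has length 8. arr[0] = 12.
arr has length 8. Negative index -1 maps to positive index 8 + (-1) = 7. arr[7] = 11.
Sum: 12 + 11 = 23.

23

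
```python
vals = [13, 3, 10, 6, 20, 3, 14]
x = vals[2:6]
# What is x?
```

vals has length 7. The slice vals[2:6] selects indices [2, 3, 4, 5] (2->10, 3->6, 4->20, 5->3), giving [10, 6, 20, 3].

[10, 6, 20, 3]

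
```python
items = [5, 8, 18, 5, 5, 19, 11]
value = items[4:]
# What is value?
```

items has length 7. The slice items[4:] selects indices [4, 5, 6] (4->5, 5->19, 6->11), giving [5, 19, 11].

[5, 19, 11]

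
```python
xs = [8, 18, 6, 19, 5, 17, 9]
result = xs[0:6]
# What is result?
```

xs has length 7. The slice xs[0:6] selects indices [0, 1, 2, 3, 4, 5] (0->8, 1->18, 2->6, 3->19, 4->5, 5->17), giving [8, 18, 6, 19, 5, 17].

[8, 18, 6, 19, 5, 17]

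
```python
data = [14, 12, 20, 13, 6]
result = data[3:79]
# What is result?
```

data has length 5. The slice data[3:79] selects indices [3, 4] (3->13, 4->6), giving [13, 6].

[13, 6]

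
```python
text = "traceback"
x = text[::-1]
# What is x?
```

text has length 9. The slice text[::-1] selects indices [8, 7, 6, 5, 4, 3, 2, 1, 0] (8->'k', 7->'c', 6->'a', 5->'b', 4->'e', 3->'c', 2->'a', 1->'r', 0->'t'), giving 'kcabecart'.

'kcabecart'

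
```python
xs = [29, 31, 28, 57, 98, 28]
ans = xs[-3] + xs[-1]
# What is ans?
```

xs has length 6. Negative index -3 maps to positive index 6 + (-3) = 3. xs[3] = 57.
xs has length 6. Negative index -1 maps to positive index 6 + (-1) = 5. xs[5] = 28.
Sum: 57 + 28 = 85.

85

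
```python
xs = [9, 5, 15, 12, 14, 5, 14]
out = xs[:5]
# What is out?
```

xs has length 7. The slice xs[:5] selects indices [0, 1, 2, 3, 4] (0->9, 1->5, 2->15, 3->12, 4->14), giving [9, 5, 15, 12, 14].

[9, 5, 15, 12, 14]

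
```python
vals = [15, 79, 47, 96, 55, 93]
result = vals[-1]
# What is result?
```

vals has length 6. Negative index -1 maps to positive index 6 + (-1) = 5. vals[5] = 93.

93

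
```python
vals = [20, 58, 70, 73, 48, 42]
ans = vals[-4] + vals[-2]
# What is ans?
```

vals has length 6. Negative index -4 maps to positive index 6 + (-4) = 2. vals[2] = 70.
vals has length 6. Negative index -2 maps to positive index 6 + (-2) = 4. vals[4] = 48.
Sum: 70 + 48 = 118.

118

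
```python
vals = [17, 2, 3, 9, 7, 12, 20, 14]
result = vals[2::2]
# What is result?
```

vals has length 8. The slice vals[2::2] selects indices [2, 4, 6] (2->3, 4->7, 6->20), giving [3, 7, 20].

[3, 7, 20]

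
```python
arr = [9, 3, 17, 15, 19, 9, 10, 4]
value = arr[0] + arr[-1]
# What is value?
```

arr has length 8. arr[0] = 9.
arr has length 8. Negative index -1 maps to positive index 8 + (-1) = 7. arr[7] = 4.
Sum: 9 + 4 = 13.

13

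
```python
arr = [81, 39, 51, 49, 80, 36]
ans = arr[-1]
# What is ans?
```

arr has length 6. Negative index -1 maps to positive index 6 + (-1) = 5. arr[5] = 36.

36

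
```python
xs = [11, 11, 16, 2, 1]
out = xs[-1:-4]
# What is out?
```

xs has length 5. The slice xs[-1:-4] resolves to an empty index range, so the result is [].

[]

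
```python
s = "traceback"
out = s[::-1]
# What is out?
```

s has length 9. The slice s[::-1] selects indices [8, 7, 6, 5, 4, 3, 2, 1, 0] (8->'k', 7->'c', 6->'a', 5->'b', 4->'e', 3->'c', 2->'a', 1->'r', 0->'t'), giving 'kcabecart'.

'kcabecart'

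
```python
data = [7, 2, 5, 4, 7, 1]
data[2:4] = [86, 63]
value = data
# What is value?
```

data starts as [7, 2, 5, 4, 7, 1] (length 6). The slice data[2:4] covers indices [2, 3] with values [5, 4]. Replacing that slice with [86, 63] (same length) produces [7, 2, 86, 63, 7, 1].

[7, 2, 86, 63, 7, 1]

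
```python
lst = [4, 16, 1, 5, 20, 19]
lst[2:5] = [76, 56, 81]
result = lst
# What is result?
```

lst starts as [4, 16, 1, 5, 20, 19] (length 6). The slice lst[2:5] covers indices [2, 3, 4] with values [1, 5, 20]. Replacing that slice with [76, 56, 81] (same length) produces [4, 16, 76, 56, 81, 19].

[4, 16, 76, 56, 81, 19]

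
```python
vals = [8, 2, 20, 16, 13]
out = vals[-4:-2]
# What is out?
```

vals has length 5. The slice vals[-4:-2] selects indices [1, 2] (1->2, 2->20), giving [2, 20].

[2, 20]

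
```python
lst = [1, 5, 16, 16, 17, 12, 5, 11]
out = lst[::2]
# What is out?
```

lst has length 8. The slice lst[::2] selects indices [0, 2, 4, 6] (0->1, 2->16, 4->17, 6->5), giving [1, 16, 17, 5].

[1, 16, 17, 5]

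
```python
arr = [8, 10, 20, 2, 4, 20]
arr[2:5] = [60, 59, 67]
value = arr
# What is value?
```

arr starts as [8, 10, 20, 2, 4, 20] (length 6). The slice arr[2:5] covers indices [2, 3, 4] with values [20, 2, 4]. Replacing that slice with [60, 59, 67] (same length) produces [8, 10, 60, 59, 67, 20].

[8, 10, 60, 59, 67, 20]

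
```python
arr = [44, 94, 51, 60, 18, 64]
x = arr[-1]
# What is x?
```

arr has length 6. Negative index -1 maps to positive index 6 + (-1) = 5. arr[5] = 64.

64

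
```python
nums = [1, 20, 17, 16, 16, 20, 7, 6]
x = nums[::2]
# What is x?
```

nums has length 8. The slice nums[::2] selects indices [0, 2, 4, 6] (0->1, 2->17, 4->16, 6->7), giving [1, 17, 16, 7].

[1, 17, 16, 7]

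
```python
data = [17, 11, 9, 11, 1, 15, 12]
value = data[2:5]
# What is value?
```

data has length 7. The slice data[2:5] selects indices [2, 3, 4] (2->9, 3->11, 4->1), giving [9, 11, 1].

[9, 11, 1]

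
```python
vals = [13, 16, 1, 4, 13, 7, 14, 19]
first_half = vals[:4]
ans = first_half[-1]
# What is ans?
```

vals has length 8. The slice vals[:4] selects indices [0, 1, 2, 3] (0->13, 1->16, 2->1, 3->4), giving [13, 16, 1, 4]. So first_half = [13, 16, 1, 4]. Then first_half[-1] = 4.

4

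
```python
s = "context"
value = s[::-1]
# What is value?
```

s has length 7. The slice s[::-1] selects indices [6, 5, 4, 3, 2, 1, 0] (6->'t', 5->'x', 4->'e', 3->'t', 2->'n', 1->'o', 0->'c'), giving 'txetnoc'.

'txetnoc'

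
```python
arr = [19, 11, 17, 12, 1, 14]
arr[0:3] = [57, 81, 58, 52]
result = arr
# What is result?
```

arr starts as [19, 11, 17, 12, 1, 14] (length 6). The slice arr[0:3] covers indices [0, 1, 2] with values [19, 11, 17]. Replacing that slice with [57, 81, 58, 52] (different length) produces [57, 81, 58, 52, 12, 1, 14].

[57, 81, 58, 52, 12, 1, 14]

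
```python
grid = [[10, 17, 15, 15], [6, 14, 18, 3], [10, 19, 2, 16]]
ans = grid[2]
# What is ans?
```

grid has 3 rows. Row 2 is [10, 19, 2, 16].

[10, 19, 2, 16]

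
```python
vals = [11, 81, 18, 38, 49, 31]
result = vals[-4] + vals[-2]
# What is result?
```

vals has length 6. Negative index -4 maps to positive index 6 + (-4) = 2. vals[2] = 18.
vals has length 6. Negative index -2 maps to positive index 6 + (-2) = 4. vals[4] = 49.
Sum: 18 + 49 = 67.

67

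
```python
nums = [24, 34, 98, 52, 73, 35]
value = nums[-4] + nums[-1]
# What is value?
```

nums has length 6. Negative index -4 maps to positive index 6 + (-4) = 2. nums[2] = 98.
nums has length 6. Negative index -1 maps to positive index 6 + (-1) = 5. nums[5] = 35.
Sum: 98 + 35 = 133.

133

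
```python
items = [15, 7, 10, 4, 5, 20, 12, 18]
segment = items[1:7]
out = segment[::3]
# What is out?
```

items has length 8. The slice items[1:7] selects indices [1, 2, 3, 4, 5, 6] (1->7, 2->10, 3->4, 4->5, 5->20, 6->12), giving [7, 10, 4, 5, 20, 12]. So segment = [7, 10, 4, 5, 20, 12]. segment has length 6. The slice segment[::3] selects indices [0, 3] (0->7, 3->5), giving [7, 5].

[7, 5]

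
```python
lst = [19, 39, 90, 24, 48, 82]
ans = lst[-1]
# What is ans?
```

lst has length 6. Negative index -1 maps to positive index 6 + (-1) = 5. lst[5] = 82.

82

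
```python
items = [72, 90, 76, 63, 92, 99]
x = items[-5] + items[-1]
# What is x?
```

items has length 6. Negative index -5 maps to positive index 6 + (-5) = 1. items[1] = 90.
items has length 6. Negative index -1 maps to positive index 6 + (-1) = 5. items[5] = 99.
Sum: 90 + 99 = 189.

189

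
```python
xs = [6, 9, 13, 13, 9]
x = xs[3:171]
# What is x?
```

xs has length 5. The slice xs[3:171] selects indices [3, 4] (3->13, 4->9), giving [13, 9].

[13, 9]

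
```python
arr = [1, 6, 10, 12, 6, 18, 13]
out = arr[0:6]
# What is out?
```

arr has length 7. The slice arr[0:6] selects indices [0, 1, 2, 3, 4, 5] (0->1, 1->6, 2->10, 3->12, 4->6, 5->18), giving [1, 6, 10, 12, 6, 18].

[1, 6, 10, 12, 6, 18]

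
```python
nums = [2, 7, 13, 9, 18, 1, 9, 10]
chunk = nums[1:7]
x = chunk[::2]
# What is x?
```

nums has length 8. The slice nums[1:7] selects indices [1, 2, 3, 4, 5, 6] (1->7, 2->13, 3->9, 4->18, 5->1, 6->9), giving [7, 13, 9, 18, 1, 9]. So chunk = [7, 13, 9, 18, 1, 9]. chunk has length 6. The slice chunk[::2] selects indices [0, 2, 4] (0->7, 2->9, 4->1), giving [7, 9, 1].

[7, 9, 1]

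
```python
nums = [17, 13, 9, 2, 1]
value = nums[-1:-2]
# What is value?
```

nums has length 5. The slice nums[-1:-2] resolves to an empty index range, so the result is [].

[]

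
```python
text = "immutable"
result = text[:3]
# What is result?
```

text has length 9. The slice text[:3] selects indices [0, 1, 2] (0->'i', 1->'m', 2->'m'), giving 'imm'.

'imm'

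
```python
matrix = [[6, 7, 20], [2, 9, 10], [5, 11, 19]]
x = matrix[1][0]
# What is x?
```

matrix[1] = [2, 9, 10]. Taking column 0 of that row yields 2.

2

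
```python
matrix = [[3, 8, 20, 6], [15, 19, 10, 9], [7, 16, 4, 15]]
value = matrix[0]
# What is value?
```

matrix has 3 rows. Row 0 is [3, 8, 20, 6].

[3, 8, 20, 6]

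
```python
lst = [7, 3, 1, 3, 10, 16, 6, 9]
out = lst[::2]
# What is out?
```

lst has length 8. The slice lst[::2] selects indices [0, 2, 4, 6] (0->7, 2->1, 4->10, 6->6), giving [7, 1, 10, 6].

[7, 1, 10, 6]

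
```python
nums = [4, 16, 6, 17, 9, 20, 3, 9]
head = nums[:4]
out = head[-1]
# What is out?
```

nums has length 8. The slice nums[:4] selects indices [0, 1, 2, 3] (0->4, 1->16, 2->6, 3->17), giving [4, 16, 6, 17]. So head = [4, 16, 6, 17]. Then head[-1] = 17.

17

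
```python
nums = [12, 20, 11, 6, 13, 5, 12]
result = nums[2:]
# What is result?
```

nums has length 7. The slice nums[2:] selects indices [2, 3, 4, 5, 6] (2->11, 3->6, 4->13, 5->5, 6->12), giving [11, 6, 13, 5, 12].

[11, 6, 13, 5, 12]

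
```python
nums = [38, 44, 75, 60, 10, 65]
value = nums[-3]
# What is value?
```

nums has length 6. Negative index -3 maps to positive index 6 + (-3) = 3. nums[3] = 60.

60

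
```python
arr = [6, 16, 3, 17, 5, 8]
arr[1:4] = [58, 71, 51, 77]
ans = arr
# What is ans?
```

arr starts as [6, 16, 3, 17, 5, 8] (length 6). The slice arr[1:4] covers indices [1, 2, 3] with values [16, 3, 17]. Replacing that slice with [58, 71, 51, 77] (different length) produces [6, 58, 71, 51, 77, 5, 8].

[6, 58, 71, 51, 77, 5, 8]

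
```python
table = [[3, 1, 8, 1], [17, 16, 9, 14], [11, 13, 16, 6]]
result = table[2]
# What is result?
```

table has 3 rows. Row 2 is [11, 13, 16, 6].

[11, 13, 16, 6]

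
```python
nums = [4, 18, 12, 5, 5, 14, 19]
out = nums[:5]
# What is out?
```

nums has length 7. The slice nums[:5] selects indices [0, 1, 2, 3, 4] (0->4, 1->18, 2->12, 3->5, 4->5), giving [4, 18, 12, 5, 5].

[4, 18, 12, 5, 5]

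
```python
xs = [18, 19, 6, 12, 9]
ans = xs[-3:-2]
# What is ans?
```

xs has length 5. The slice xs[-3:-2] selects indices [2] (2->6), giving [6].

[6]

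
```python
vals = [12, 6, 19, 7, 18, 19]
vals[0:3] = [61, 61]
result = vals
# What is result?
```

vals starts as [12, 6, 19, 7, 18, 19] (length 6). The slice vals[0:3] covers indices [0, 1, 2] with values [12, 6, 19]. Replacing that slice with [61, 61] (different length) produces [61, 61, 7, 18, 19].

[61, 61, 7, 18, 19]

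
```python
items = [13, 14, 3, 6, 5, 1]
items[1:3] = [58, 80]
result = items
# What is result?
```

items starts as [13, 14, 3, 6, 5, 1] (length 6). The slice items[1:3] covers indices [1, 2] with values [14, 3]. Replacing that slice with [58, 80] (same length) produces [13, 58, 80, 6, 5, 1].

[13, 58, 80, 6, 5, 1]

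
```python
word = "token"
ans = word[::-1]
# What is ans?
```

word has length 5. The slice word[::-1] selects indices [4, 3, 2, 1, 0] (4->'n', 3->'e', 2->'k', 1->'o', 0->'t'), giving 'nekot'.

'nekot'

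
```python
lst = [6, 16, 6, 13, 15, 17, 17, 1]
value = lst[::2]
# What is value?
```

lst has length 8. The slice lst[::2] selects indices [0, 2, 4, 6] (0->6, 2->6, 4->15, 6->17), giving [6, 6, 15, 17].

[6, 6, 15, 17]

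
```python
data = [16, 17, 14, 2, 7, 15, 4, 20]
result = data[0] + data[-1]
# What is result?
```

data has length 8. data[0] = 16.
data has length 8. Negative index -1 maps to positive index 8 + (-1) = 7. data[7] = 20.
Sum: 16 + 20 = 36.

36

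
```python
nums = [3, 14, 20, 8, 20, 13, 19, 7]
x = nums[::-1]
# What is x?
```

nums has length 8. The slice nums[::-1] selects indices [7, 6, 5, 4, 3, 2, 1, 0] (7->7, 6->19, 5->13, 4->20, 3->8, 2->20, 1->14, 0->3), giving [7, 19, 13, 20, 8, 20, 14, 3].

[7, 19, 13, 20, 8, 20, 14, 3]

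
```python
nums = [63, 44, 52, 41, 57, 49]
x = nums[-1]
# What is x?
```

nums has length 6. Negative index -1 maps to positive index 6 + (-1) = 5. nums[5] = 49.

49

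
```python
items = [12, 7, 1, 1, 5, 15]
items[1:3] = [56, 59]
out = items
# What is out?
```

items starts as [12, 7, 1, 1, 5, 15] (length 6). The slice items[1:3] covers indices [1, 2] with values [7, 1]. Replacing that slice with [56, 59] (same length) produces [12, 56, 59, 1, 5, 15].

[12, 56, 59, 1, 5, 15]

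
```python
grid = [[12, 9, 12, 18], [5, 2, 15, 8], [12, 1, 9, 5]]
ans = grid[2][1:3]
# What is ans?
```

grid[2] = [12, 1, 9, 5]. grid[2] has length 4. The slice grid[2][1:3] selects indices [1, 2] (1->1, 2->9), giving [1, 9].

[1, 9]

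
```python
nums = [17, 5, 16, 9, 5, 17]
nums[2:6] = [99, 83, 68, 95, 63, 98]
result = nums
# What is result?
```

nums starts as [17, 5, 16, 9, 5, 17] (length 6). The slice nums[2:6] covers indices [2, 3, 4, 5] with values [16, 9, 5, 17]. Replacing that slice with [99, 83, 68, 95, 63, 98] (different length) produces [17, 5, 99, 83, 68, 95, 63, 98].

[17, 5, 99, 83, 68, 95, 63, 98]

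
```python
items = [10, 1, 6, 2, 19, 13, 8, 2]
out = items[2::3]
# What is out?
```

items has length 8. The slice items[2::3] selects indices [2, 5] (2->6, 5->13), giving [6, 13].

[6, 13]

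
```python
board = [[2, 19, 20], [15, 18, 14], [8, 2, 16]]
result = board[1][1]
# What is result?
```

board[1] = [15, 18, 14]. Taking column 1 of that row yields 18.

18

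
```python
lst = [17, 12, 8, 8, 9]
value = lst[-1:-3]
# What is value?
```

lst has length 5. The slice lst[-1:-3] resolves to an empty index range, so the result is [].

[]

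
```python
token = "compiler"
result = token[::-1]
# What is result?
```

token has length 8. The slice token[::-1] selects indices [7, 6, 5, 4, 3, 2, 1, 0] (7->'r', 6->'e', 5->'l', 4->'i', 3->'p', 2->'m', 1->'o', 0->'c'), giving 'relipmoc'.

'relipmoc'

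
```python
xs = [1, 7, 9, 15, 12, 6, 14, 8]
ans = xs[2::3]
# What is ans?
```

xs has length 8. The slice xs[2::3] selects indices [2, 5] (2->9, 5->6), giving [9, 6].

[9, 6]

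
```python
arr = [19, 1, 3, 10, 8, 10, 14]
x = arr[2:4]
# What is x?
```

arr has length 7. The slice arr[2:4] selects indices [2, 3] (2->3, 3->10), giving [3, 10].

[3, 10]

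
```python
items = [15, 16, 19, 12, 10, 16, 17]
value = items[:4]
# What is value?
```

items has length 7. The slice items[:4] selects indices [0, 1, 2, 3] (0->15, 1->16, 2->19, 3->12), giving [15, 16, 19, 12].

[15, 16, 19, 12]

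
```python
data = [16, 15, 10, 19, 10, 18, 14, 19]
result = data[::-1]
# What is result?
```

data has length 8. The slice data[::-1] selects indices [7, 6, 5, 4, 3, 2, 1, 0] (7->19, 6->14, 5->18, 4->10, 3->19, 2->10, 1->15, 0->16), giving [19, 14, 18, 10, 19, 10, 15, 16].

[19, 14, 18, 10, 19, 10, 15, 16]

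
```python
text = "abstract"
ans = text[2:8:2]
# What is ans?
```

text has length 8. The slice text[2:8:2] selects indices [2, 4, 6] (2->'s', 4->'r', 6->'c'), giving 'src'.

'src'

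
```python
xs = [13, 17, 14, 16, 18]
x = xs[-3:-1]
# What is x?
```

xs has length 5. The slice xs[-3:-1] selects indices [2, 3] (2->14, 3->16), giving [14, 16].

[14, 16]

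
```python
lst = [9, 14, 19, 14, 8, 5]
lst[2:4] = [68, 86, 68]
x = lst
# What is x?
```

lst starts as [9, 14, 19, 14, 8, 5] (length 6). The slice lst[2:4] covers indices [2, 3] with values [19, 14]. Replacing that slice with [68, 86, 68] (different length) produces [9, 14, 68, 86, 68, 8, 5].

[9, 14, 68, 86, 68, 8, 5]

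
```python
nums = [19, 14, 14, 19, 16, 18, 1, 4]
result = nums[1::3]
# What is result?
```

nums has length 8. The slice nums[1::3] selects indices [1, 4, 7] (1->14, 4->16, 7->4), giving [14, 16, 4].

[14, 16, 4]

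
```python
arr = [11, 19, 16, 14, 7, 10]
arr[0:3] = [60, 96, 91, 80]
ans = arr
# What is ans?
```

arr starts as [11, 19, 16, 14, 7, 10] (length 6). The slice arr[0:3] covers indices [0, 1, 2] with values [11, 19, 16]. Replacing that slice with [60, 96, 91, 80] (different length) produces [60, 96, 91, 80, 14, 7, 10].

[60, 96, 91, 80, 14, 7, 10]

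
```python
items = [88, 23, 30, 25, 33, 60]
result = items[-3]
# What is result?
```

items has length 6. Negative index -3 maps to positive index 6 + (-3) = 3. items[3] = 25.

25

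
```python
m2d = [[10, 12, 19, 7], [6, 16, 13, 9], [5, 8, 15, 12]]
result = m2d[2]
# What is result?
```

m2d has 3 rows. Row 2 is [5, 8, 15, 12].

[5, 8, 15, 12]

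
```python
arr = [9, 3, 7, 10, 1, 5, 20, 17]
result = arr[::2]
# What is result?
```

arr has length 8. The slice arr[::2] selects indices [0, 2, 4, 6] (0->9, 2->7, 4->1, 6->20), giving [9, 7, 1, 20].

[9, 7, 1, 20]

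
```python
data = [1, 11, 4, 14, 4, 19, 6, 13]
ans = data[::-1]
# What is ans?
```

data has length 8. The slice data[::-1] selects indices [7, 6, 5, 4, 3, 2, 1, 0] (7->13, 6->6, 5->19, 4->4, 3->14, 2->4, 1->11, 0->1), giving [13, 6, 19, 4, 14, 4, 11, 1].

[13, 6, 19, 4, 14, 4, 11, 1]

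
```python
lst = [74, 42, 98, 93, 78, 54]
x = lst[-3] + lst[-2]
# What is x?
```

lst has length 6. Negative index -3 maps to positive index 6 + (-3) = 3. lst[3] = 93.
lst has length 6. Negative index -2 maps to positive index 6 + (-2) = 4. lst[4] = 78.
Sum: 93 + 78 = 171.

171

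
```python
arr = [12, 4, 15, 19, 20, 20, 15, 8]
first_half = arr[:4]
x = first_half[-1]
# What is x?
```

arr has length 8. The slice arr[:4] selects indices [0, 1, 2, 3] (0->12, 1->4, 2->15, 3->19), giving [12, 4, 15, 19]. So first_half = [12, 4, 15, 19]. Then first_half[-1] = 19.

19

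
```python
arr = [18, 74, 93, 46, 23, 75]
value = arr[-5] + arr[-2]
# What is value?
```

arr has length 6. Negative index -5 maps to positive index 6 + (-5) = 1. arr[1] = 74.
arr has length 6. Negative index -2 maps to positive index 6 + (-2) = 4. arr[4] = 23.
Sum: 74 + 23 = 97.

97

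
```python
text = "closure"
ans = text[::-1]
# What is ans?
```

text has length 7. The slice text[::-1] selects indices [6, 5, 4, 3, 2, 1, 0] (6->'e', 5->'r', 4->'u', 3->'s', 2->'o', 1->'l', 0->'c'), giving 'erusolc'.

'erusolc'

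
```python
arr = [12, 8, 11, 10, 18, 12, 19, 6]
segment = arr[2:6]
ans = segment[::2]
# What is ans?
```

arr has length 8. The slice arr[2:6] selects indices [2, 3, 4, 5] (2->11, 3->10, 4->18, 5->12), giving [11, 10, 18, 12]. So segment = [11, 10, 18, 12]. segment has length 4. The slice segment[::2] selects indices [0, 2] (0->11, 2->18), giving [11, 18].

[11, 18]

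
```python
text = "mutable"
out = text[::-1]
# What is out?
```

text has length 7. The slice text[::-1] selects indices [6, 5, 4, 3, 2, 1, 0] (6->'e', 5->'l', 4->'b', 3->'a', 2->'t', 1->'u', 0->'m'), giving 'elbatum'.

'elbatum'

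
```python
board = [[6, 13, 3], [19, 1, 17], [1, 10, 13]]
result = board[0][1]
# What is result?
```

board[0] = [6, 13, 3]. Taking column 1 of that row yields 13.

13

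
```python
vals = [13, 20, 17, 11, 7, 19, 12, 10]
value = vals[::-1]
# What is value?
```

vals has length 8. The slice vals[::-1] selects indices [7, 6, 5, 4, 3, 2, 1, 0] (7->10, 6->12, 5->19, 4->7, 3->11, 2->17, 1->20, 0->13), giving [10, 12, 19, 7, 11, 17, 20, 13].

[10, 12, 19, 7, 11, 17, 20, 13]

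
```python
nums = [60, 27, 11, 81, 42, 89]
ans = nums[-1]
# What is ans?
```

nums has length 6. Negative index -1 maps to positive index 6 + (-1) = 5. nums[5] = 89.

89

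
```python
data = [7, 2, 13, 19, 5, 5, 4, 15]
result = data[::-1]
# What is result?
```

data has length 8. The slice data[::-1] selects indices [7, 6, 5, 4, 3, 2, 1, 0] (7->15, 6->4, 5->5, 4->5, 3->19, 2->13, 1->2, 0->7), giving [15, 4, 5, 5, 19, 13, 2, 7].

[15, 4, 5, 5, 19, 13, 2, 7]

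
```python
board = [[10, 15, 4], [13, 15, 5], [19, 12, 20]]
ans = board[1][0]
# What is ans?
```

board[1] = [13, 15, 5]. Taking column 0 of that row yields 13.

13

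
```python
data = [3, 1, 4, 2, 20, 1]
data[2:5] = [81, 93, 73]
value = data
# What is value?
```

data starts as [3, 1, 4, 2, 20, 1] (length 6). The slice data[2:5] covers indices [2, 3, 4] with values [4, 2, 20]. Replacing that slice with [81, 93, 73] (same length) produces [3, 1, 81, 93, 73, 1].

[3, 1, 81, 93, 73, 1]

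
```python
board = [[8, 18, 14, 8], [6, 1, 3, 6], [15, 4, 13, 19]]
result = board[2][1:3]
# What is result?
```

board[2] = [15, 4, 13, 19]. board[2] has length 4. The slice board[2][1:3] selects indices [1, 2] (1->4, 2->13), giving [4, 13].

[4, 13]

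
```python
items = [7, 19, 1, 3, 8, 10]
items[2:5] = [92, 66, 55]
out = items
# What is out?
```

items starts as [7, 19, 1, 3, 8, 10] (length 6). The slice items[2:5] covers indices [2, 3, 4] with values [1, 3, 8]. Replacing that slice with [92, 66, 55] (same length) produces [7, 19, 92, 66, 55, 10].

[7, 19, 92, 66, 55, 10]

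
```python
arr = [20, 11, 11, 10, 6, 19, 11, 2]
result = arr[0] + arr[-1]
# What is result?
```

arr has length 8. arr[0] = 20.
arr has length 8. Negative index -1 maps to positive index 8 + (-1) = 7. arr[7] = 2.
Sum: 20 + 2 = 22.

22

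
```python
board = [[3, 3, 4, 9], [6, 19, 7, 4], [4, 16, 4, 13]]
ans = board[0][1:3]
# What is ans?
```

board[0] = [3, 3, 4, 9]. board[0] has length 4. The slice board[0][1:3] selects indices [1, 2] (1->3, 2->4), giving [3, 4].

[3, 4]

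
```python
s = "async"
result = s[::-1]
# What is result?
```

s has length 5. The slice s[::-1] selects indices [4, 3, 2, 1, 0] (4->'c', 3->'n', 2->'y', 1->'s', 0->'a'), giving 'cnysa'.

'cnysa'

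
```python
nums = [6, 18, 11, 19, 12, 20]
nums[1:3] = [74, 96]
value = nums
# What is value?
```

nums starts as [6, 18, 11, 19, 12, 20] (length 6). The slice nums[1:3] covers indices [1, 2] with values [18, 11]. Replacing that slice with [74, 96] (same length) produces [6, 74, 96, 19, 12, 20].

[6, 74, 96, 19, 12, 20]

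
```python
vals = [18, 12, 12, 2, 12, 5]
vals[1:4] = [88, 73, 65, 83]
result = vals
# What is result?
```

vals starts as [18, 12, 12, 2, 12, 5] (length 6). The slice vals[1:4] covers indices [1, 2, 3] with values [12, 12, 2]. Replacing that slice with [88, 73, 65, 83] (different length) produces [18, 88, 73, 65, 83, 12, 5].

[18, 88, 73, 65, 83, 12, 5]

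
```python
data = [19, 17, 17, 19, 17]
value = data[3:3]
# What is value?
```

data has length 5. The slice data[3:3] resolves to an empty index range, so the result is [].

[]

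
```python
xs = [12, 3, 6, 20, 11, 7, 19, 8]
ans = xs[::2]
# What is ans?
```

xs has length 8. The slice xs[::2] selects indices [0, 2, 4, 6] (0->12, 2->6, 4->11, 6->19), giving [12, 6, 11, 19].

[12, 6, 11, 19]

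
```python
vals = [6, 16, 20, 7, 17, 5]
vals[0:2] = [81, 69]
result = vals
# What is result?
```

vals starts as [6, 16, 20, 7, 17, 5] (length 6). The slice vals[0:2] covers indices [0, 1] with values [6, 16]. Replacing that slice with [81, 69] (same length) produces [81, 69, 20, 7, 17, 5].

[81, 69, 20, 7, 17, 5]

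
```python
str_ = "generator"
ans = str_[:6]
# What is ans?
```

str_ has length 9. The slice str_[:6] selects indices [0, 1, 2, 3, 4, 5] (0->'g', 1->'e', 2->'n', 3->'e', 4->'r', 5->'a'), giving 'genera'.

'genera'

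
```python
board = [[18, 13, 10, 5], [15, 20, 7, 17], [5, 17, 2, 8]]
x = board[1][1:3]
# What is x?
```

board[1] = [15, 20, 7, 17]. board[1] has length 4. The slice board[1][1:3] selects indices [1, 2] (1->20, 2->7), giving [20, 7].

[20, 7]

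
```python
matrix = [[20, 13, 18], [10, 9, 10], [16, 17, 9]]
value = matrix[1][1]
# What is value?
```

matrix[1] = [10, 9, 10]. Taking column 1 of that row yields 9.

9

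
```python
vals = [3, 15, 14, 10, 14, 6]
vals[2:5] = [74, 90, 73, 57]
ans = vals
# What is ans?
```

vals starts as [3, 15, 14, 10, 14, 6] (length 6). The slice vals[2:5] covers indices [2, 3, 4] with values [14, 10, 14]. Replacing that slice with [74, 90, 73, 57] (different length) produces [3, 15, 74, 90, 73, 57, 6].

[3, 15, 74, 90, 73, 57, 6]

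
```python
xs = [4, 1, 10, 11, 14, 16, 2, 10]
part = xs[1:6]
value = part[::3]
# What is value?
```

xs has length 8. The slice xs[1:6] selects indices [1, 2, 3, 4, 5] (1->1, 2->10, 3->11, 4->14, 5->16), giving [1, 10, 11, 14, 16]. So part = [1, 10, 11, 14, 16]. part has length 5. The slice part[::3] selects indices [0, 3] (0->1, 3->14), giving [1, 14].

[1, 14]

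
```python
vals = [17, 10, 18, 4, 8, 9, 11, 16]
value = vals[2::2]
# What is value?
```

vals has length 8. The slice vals[2::2] selects indices [2, 4, 6] (2->18, 4->8, 6->11), giving [18, 8, 11].

[18, 8, 11]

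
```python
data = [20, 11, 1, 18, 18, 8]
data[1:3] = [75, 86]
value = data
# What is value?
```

data starts as [20, 11, 1, 18, 18, 8] (length 6). The slice data[1:3] covers indices [1, 2] with values [11, 1]. Replacing that slice with [75, 86] (same length) produces [20, 75, 86, 18, 18, 8].

[20, 75, 86, 18, 18, 8]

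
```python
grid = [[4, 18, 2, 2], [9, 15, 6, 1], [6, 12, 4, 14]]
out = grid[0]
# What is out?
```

grid has 3 rows. Row 0 is [4, 18, 2, 2].

[4, 18, 2, 2]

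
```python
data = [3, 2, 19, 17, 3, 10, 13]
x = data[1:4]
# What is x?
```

data has length 7. The slice data[1:4] selects indices [1, 2, 3] (1->2, 2->19, 3->17), giving [2, 19, 17].

[2, 19, 17]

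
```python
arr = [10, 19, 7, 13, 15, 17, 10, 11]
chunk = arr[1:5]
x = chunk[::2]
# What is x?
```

arr has length 8. The slice arr[1:5] selects indices [1, 2, 3, 4] (1->19, 2->7, 3->13, 4->15), giving [19, 7, 13, 15]. So chunk = [19, 7, 13, 15]. chunk has length 4. The slice chunk[::2] selects indices [0, 2] (0->19, 2->13), giving [19, 13].

[19, 13]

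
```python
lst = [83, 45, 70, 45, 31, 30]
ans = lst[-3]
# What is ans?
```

lst has length 6. Negative index -3 maps to positive index 6 + (-3) = 3. lst[3] = 45.

45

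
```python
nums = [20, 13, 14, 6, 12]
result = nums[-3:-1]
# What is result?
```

nums has length 5. The slice nums[-3:-1] selects indices [2, 3] (2->14, 3->6), giving [14, 6].

[14, 6]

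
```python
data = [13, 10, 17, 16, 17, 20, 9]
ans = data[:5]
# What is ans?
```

data has length 7. The slice data[:5] selects indices [0, 1, 2, 3, 4] (0->13, 1->10, 2->17, 3->16, 4->17), giving [13, 10, 17, 16, 17].

[13, 10, 17, 16, 17]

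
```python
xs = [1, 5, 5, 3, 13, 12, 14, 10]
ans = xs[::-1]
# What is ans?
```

xs has length 8. The slice xs[::-1] selects indices [7, 6, 5, 4, 3, 2, 1, 0] (7->10, 6->14, 5->12, 4->13, 3->3, 2->5, 1->5, 0->1), giving [10, 14, 12, 13, 3, 5, 5, 1].

[10, 14, 12, 13, 3, 5, 5, 1]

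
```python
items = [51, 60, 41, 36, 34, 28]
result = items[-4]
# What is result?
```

items has length 6. Negative index -4 maps to positive index 6 + (-4) = 2. items[2] = 41.

41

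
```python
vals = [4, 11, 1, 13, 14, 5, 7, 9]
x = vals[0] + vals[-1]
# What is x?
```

vals has length 8. vals[0] = 4.
vals has length 8. Negative index -1 maps to positive index 8 + (-1) = 7. vals[7] = 9.
Sum: 4 + 9 = 13.

13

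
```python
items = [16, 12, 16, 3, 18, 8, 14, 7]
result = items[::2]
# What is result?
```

items has length 8. The slice items[::2] selects indices [0, 2, 4, 6] (0->16, 2->16, 4->18, 6->14), giving [16, 16, 18, 14].

[16, 16, 18, 14]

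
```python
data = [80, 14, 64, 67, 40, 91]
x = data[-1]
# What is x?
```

data has length 6. Negative index -1 maps to positive index 6 + (-1) = 5. data[5] = 91.

91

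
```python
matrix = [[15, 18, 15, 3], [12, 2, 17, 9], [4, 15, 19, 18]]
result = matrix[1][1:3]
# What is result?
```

matrix[1] = [12, 2, 17, 9]. matrix[1] has length 4. The slice matrix[1][1:3] selects indices [1, 2] (1->2, 2->17), giving [2, 17].

[2, 17]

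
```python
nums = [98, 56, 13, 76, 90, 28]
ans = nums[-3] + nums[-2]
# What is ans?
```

nums has length 6. Negative index -3 maps to positive index 6 + (-3) = 3. nums[3] = 76.
nums has length 6. Negative index -2 maps to positive index 6 + (-2) = 4. nums[4] = 90.
Sum: 76 + 90 = 166.

166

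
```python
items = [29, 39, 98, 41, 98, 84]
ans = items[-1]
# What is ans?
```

items has length 6. Negative index -1 maps to positive index 6 + (-1) = 5. items[5] = 84.

84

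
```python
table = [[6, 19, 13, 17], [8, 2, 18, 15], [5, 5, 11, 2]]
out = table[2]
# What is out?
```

table has 3 rows. Row 2 is [5, 5, 11, 2].

[5, 5, 11, 2]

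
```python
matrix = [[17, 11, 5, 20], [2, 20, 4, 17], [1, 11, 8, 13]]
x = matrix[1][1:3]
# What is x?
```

matrix[1] = [2, 20, 4, 17]. matrix[1] has length 4. The slice matrix[1][1:3] selects indices [1, 2] (1->20, 2->4), giving [20, 4].

[20, 4]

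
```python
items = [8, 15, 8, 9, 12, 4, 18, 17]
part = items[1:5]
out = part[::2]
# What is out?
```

items has length 8. The slice items[1:5] selects indices [1, 2, 3, 4] (1->15, 2->8, 3->9, 4->12), giving [15, 8, 9, 12]. So part = [15, 8, 9, 12]. part has length 4. The slice part[::2] selects indices [0, 2] (0->15, 2->9), giving [15, 9].

[15, 9]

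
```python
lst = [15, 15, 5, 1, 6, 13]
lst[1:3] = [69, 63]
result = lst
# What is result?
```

lst starts as [15, 15, 5, 1, 6, 13] (length 6). The slice lst[1:3] covers indices [1, 2] with values [15, 5]. Replacing that slice with [69, 63] (same length) produces [15, 69, 63, 1, 6, 13].

[15, 69, 63, 1, 6, 13]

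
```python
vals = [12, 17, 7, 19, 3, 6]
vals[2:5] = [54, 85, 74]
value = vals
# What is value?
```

vals starts as [12, 17, 7, 19, 3, 6] (length 6). The slice vals[2:5] covers indices [2, 3, 4] with values [7, 19, 3]. Replacing that slice with [54, 85, 74] (same length) produces [12, 17, 54, 85, 74, 6].

[12, 17, 54, 85, 74, 6]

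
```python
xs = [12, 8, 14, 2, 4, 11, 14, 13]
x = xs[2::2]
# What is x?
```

xs has length 8. The slice xs[2::2] selects indices [2, 4, 6] (2->14, 4->4, 6->14), giving [14, 4, 14].

[14, 4, 14]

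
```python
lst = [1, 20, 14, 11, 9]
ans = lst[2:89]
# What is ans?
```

lst has length 5. The slice lst[2:89] selects indices [2, 3, 4] (2->14, 3->11, 4->9), giving [14, 11, 9].

[14, 11, 9]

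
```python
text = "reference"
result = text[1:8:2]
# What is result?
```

text has length 9. The slice text[1:8:2] selects indices [1, 3, 5, 7] (1->'e', 3->'e', 5->'e', 7->'c'), giving 'eeec'.

'eeec'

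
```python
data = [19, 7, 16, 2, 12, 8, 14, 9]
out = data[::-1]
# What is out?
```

data has length 8. The slice data[::-1] selects indices [7, 6, 5, 4, 3, 2, 1, 0] (7->9, 6->14, 5->8, 4->12, 3->2, 2->16, 1->7, 0->19), giving [9, 14, 8, 12, 2, 16, 7, 19].

[9, 14, 8, 12, 2, 16, 7, 19]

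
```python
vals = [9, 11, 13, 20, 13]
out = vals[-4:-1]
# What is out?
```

vals has length 5. The slice vals[-4:-1] selects indices [1, 2, 3] (1->11, 2->13, 3->20), giving [11, 13, 20].

[11, 13, 20]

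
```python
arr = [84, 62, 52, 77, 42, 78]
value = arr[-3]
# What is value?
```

arr has length 6. Negative index -3 maps to positive index 6 + (-3) = 3. arr[3] = 77.

77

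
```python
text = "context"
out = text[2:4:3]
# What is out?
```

text has length 7. The slice text[2:4:3] selects indices [2] (2->'n'), giving 'n'.

'n'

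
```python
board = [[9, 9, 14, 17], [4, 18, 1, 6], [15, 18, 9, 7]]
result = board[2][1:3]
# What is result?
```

board[2] = [15, 18, 9, 7]. board[2] has length 4. The slice board[2][1:3] selects indices [1, 2] (1->18, 2->9), giving [18, 9].

[18, 9]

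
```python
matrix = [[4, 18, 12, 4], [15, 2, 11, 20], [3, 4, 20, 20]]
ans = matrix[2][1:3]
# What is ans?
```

matrix[2] = [3, 4, 20, 20]. matrix[2] has length 4. The slice matrix[2][1:3] selects indices [1, 2] (1->4, 2->20), giving [4, 20].

[4, 20]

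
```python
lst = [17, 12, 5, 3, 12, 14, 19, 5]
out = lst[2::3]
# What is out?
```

lst has length 8. The slice lst[2::3] selects indices [2, 5] (2->5, 5->14), giving [5, 14].

[5, 14]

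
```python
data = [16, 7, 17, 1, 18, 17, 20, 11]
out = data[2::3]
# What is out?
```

data has length 8. The slice data[2::3] selects indices [2, 5] (2->17, 5->17), giving [17, 17].

[17, 17]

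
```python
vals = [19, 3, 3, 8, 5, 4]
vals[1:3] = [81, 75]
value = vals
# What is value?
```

vals starts as [19, 3, 3, 8, 5, 4] (length 6). The slice vals[1:3] covers indices [1, 2] with values [3, 3]. Replacing that slice with [81, 75] (same length) produces [19, 81, 75, 8, 5, 4].

[19, 81, 75, 8, 5, 4]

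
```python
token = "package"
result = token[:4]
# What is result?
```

token has length 7. The slice token[:4] selects indices [0, 1, 2, 3] (0->'p', 1->'a', 2->'c', 3->'k'), giving 'pack'.

'pack'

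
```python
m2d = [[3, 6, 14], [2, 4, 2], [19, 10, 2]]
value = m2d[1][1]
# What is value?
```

m2d[1] = [2, 4, 2]. Taking column 1 of that row yields 4.

4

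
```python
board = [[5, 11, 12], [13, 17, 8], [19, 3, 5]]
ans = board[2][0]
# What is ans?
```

board[2] = [19, 3, 5]. Taking column 0 of that row yields 19.

19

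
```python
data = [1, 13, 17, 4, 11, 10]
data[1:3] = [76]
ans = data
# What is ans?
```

data starts as [1, 13, 17, 4, 11, 10] (length 6). The slice data[1:3] covers indices [1, 2] with values [13, 17]. Replacing that slice with [76] (different length) produces [1, 76, 4, 11, 10].

[1, 76, 4, 11, 10]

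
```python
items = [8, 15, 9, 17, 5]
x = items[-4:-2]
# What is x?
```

items has length 5. The slice items[-4:-2] selects indices [1, 2] (1->15, 2->9), giving [15, 9].

[15, 9]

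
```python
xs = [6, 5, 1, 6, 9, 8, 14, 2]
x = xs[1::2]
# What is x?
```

xs has length 8. The slice xs[1::2] selects indices [1, 3, 5, 7] (1->5, 3->6, 5->8, 7->2), giving [5, 6, 8, 2].

[5, 6, 8, 2]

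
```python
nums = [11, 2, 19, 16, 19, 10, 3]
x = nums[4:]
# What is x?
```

nums has length 7. The slice nums[4:] selects indices [4, 5, 6] (4->19, 5->10, 6->3), giving [19, 10, 3].

[19, 10, 3]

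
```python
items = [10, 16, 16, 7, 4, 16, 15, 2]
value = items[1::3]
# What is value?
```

items has length 8. The slice items[1::3] selects indices [1, 4, 7] (1->16, 4->4, 7->2), giving [16, 4, 2].

[16, 4, 2]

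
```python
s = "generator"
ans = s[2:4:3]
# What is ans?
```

s has length 9. The slice s[2:4:3] selects indices [2] (2->'n'), giving 'n'.

'n'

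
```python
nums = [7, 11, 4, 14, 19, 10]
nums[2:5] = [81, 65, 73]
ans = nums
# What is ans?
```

nums starts as [7, 11, 4, 14, 19, 10] (length 6). The slice nums[2:5] covers indices [2, 3, 4] with values [4, 14, 19]. Replacing that slice with [81, 65, 73] (same length) produces [7, 11, 81, 65, 73, 10].

[7, 11, 81, 65, 73, 10]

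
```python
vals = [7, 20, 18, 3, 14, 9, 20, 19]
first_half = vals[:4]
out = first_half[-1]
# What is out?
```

vals has length 8. The slice vals[:4] selects indices [0, 1, 2, 3] (0->7, 1->20, 2->18, 3->3), giving [7, 20, 18, 3]. So first_half = [7, 20, 18, 3]. Then first_half[-1] = 3.

3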